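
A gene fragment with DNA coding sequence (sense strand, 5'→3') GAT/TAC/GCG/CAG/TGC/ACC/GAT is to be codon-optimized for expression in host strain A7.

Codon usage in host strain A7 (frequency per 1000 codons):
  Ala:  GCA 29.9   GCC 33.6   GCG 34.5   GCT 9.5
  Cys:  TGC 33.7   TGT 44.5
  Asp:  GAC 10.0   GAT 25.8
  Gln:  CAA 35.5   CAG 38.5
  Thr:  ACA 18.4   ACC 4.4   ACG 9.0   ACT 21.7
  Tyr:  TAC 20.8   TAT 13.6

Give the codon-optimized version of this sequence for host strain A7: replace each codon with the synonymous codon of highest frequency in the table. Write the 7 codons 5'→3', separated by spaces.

Codon 1 (Asp): best is GAT at 25.8.
Codon 2 (Tyr): best is TAC at 20.8.
Codon 3 (Ala): best is GCG at 34.5.
Codon 4 (Gln): best is CAG at 38.5.
Codon 5 (Cys): best is TGT at 44.5.
Codon 6 (Thr): best is ACT at 21.7.
Codon 7 (Asp): best is GAT at 25.8.

GAT TAC GCG CAG TGT ACT GAT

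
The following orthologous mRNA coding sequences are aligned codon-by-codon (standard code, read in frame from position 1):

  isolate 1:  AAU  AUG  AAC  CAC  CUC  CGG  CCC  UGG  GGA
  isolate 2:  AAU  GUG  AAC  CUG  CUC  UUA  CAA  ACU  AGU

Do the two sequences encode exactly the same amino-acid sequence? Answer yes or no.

no

Codon 1: AAU Asn / AAU Asn — identical.
Codon 2: AUG Met / GUG Val — nonsynonymous.
Codon 3: AAC Asn / AAC Asn — identical.
Codon 4: CAC His / CUG Leu — nonsynonymous.
Codon 5: CUC Leu / CUC Leu — identical.
Codon 6: CGG Arg / UUA Leu — nonsynonymous.
Codon 7: CCC Pro / CAA Gln — nonsynonymous.
Codon 8: UGG Trp / ACU Thr — nonsynonymous.
Codon 9: GGA Gly / AGU Ser — nonsynonymous.
Nonsynonymous differences: 6 → different protein.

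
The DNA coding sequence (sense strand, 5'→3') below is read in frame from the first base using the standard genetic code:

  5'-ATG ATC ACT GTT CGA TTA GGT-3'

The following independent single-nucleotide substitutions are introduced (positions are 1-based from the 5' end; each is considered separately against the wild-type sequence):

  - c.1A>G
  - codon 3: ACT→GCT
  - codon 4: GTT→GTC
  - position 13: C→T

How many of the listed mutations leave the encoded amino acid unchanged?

Codon 1: ATG (Met) → GTG (Val) — missense.
Codon 3: ACT (Thr) → GCT (Ala) — missense.
Codon 4: GTT (Val) → GTC (Val) — synonymous.
Codon 5: CGA (Arg) → TGA (Stop) — nonsense.
Synonymous: 1 of 4.

1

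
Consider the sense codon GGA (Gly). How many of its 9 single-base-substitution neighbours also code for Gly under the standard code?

3

Position 1: none → 0 synonymous.
Position 2: none → 0 synonymous.
Position 3: GGU, GGC, GGG → 3 synonymous.
Total: 0 + 0 + 3 = 3.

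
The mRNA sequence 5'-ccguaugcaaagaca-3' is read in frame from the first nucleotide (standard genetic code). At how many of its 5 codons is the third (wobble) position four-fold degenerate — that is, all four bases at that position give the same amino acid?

Codon 1 CCG (Pro): third position 4-fold.
Codon 2 UAU (Tyr): third position 2-fold.
Codon 3 GCA (Ala): third position 4-fold.
Codon 4 AAG (Lys): third position 2-fold.
Codon 5 ACA (Thr): third position 4-fold.
Four-fold degenerate third positions: 3.

3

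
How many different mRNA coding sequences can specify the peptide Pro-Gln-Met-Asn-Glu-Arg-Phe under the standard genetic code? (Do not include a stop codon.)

384

Pro: 4 codons.
Gln: 2 codons.
Met: 1 codon.
Asn: 2 codons.
Glu: 2 codons.
Arg: 6 codons.
Phe: 2 codons.
4 × 2 × 1 × 2 × 2 × 6 × 2 = 384.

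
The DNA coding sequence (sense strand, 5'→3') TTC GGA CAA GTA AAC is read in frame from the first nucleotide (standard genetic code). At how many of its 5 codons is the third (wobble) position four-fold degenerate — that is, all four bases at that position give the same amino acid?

2

Codon 1 TTC (Phe): third position 2-fold.
Codon 2 GGA (Gly): third position 4-fold.
Codon 3 CAA (Gln): third position 2-fold.
Codon 4 GTA (Val): third position 4-fold.
Codon 5 AAC (Asn): third position 2-fold.
Four-fold degenerate third positions: 2.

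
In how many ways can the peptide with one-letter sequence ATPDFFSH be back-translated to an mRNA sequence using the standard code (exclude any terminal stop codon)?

6144

Ala: 4 codons.
Thr: 4 codons.
Pro: 4 codons.
Asp: 2 codons.
Phe: 2 codons.
Phe: 2 codons.
Ser: 6 codons.
His: 2 codons.
4 × 4 × 4 × 2 × 2 × 2 × 6 × 2 = 6144.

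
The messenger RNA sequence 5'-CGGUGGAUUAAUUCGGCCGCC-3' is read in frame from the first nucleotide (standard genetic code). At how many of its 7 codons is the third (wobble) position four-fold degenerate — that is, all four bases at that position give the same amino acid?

4

Codon 1 CGG (Arg): third position 4-fold.
Codon 2 UGG (Trp): third position 1-fold.
Codon 3 AUU (Ile): third position 3-fold.
Codon 4 AAU (Asn): third position 2-fold.
Codon 5 UCG (Ser): third position 4-fold.
Codon 6 GCC (Ala): third position 4-fold.
Codon 7 GCC (Ala): third position 4-fold.
Four-fold degenerate third positions: 4.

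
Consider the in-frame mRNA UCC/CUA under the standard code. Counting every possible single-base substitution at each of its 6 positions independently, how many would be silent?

7

Codon 1 (UCC, Ser): 3 synonymous substitutions.
Codon 2 (CUA, Leu): 4 synonymous substitutions.
Total: 3 + 4 = 7.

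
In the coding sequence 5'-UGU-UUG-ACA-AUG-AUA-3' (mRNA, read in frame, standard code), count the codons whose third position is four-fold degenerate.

Codon 1 UGU (Cys): third position 2-fold.
Codon 2 UUG (Leu): third position 2-fold.
Codon 3 ACA (Thr): third position 4-fold.
Codon 4 AUG (Met): third position 1-fold.
Codon 5 AUA (Ile): third position 3-fold.
Four-fold degenerate third positions: 1.

1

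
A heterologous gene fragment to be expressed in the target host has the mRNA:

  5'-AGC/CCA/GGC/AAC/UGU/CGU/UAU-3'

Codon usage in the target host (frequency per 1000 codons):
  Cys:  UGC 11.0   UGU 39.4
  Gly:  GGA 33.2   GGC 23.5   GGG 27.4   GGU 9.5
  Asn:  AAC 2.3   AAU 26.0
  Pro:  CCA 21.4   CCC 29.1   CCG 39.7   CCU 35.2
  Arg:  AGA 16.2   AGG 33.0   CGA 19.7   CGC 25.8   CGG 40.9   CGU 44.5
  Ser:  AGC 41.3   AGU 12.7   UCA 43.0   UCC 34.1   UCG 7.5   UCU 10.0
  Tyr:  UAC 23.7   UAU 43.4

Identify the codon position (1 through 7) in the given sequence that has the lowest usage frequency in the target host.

Codon 1 AGC (Ser): 41.3 per 1000.
Codon 2 CCA (Pro): 21.4 per 1000.
Codon 3 GGC (Gly): 23.5 per 1000.
Codon 4 AAC (Asn): 2.3 per 1000.
Codon 5 UGU (Cys): 39.4 per 1000.
Codon 6 CGU (Arg): 44.5 per 1000.
Codon 7 UAU (Tyr): 43.4 per 1000.
Lowest frequency is 2.3 at codon 4.

4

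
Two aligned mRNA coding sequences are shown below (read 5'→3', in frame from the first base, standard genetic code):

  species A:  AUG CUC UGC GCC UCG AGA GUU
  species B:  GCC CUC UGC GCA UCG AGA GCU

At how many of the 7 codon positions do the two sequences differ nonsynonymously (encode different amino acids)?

2

Codon 1: AUG Met / GCC Ala — nonsynonymous.
Codon 2: CUC Leu / CUC Leu — identical.
Codon 3: UGC Cys / UGC Cys — identical.
Codon 4: GCC Ala / GCA Ala — synonymous.
Codon 5: UCG Ser / UCG Ser — identical.
Codon 6: AGA Arg / AGA Arg — identical.
Codon 7: GUU Val / GCU Ala — nonsynonymous.
Nonsynonymous differences: 2.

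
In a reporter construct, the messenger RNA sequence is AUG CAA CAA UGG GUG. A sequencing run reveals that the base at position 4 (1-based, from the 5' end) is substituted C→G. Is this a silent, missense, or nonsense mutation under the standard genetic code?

Position 4 falls in codon 2: CAA → Gln.
After the substitution the codon is GAA → Glu.
Gln ≠ Glu, so this is a missense mutation.

missense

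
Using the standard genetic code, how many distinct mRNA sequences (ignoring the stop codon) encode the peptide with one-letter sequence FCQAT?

Phe: 2 codons.
Cys: 2 codons.
Gln: 2 codons.
Ala: 4 codons.
Thr: 4 codons.
2 × 2 × 2 × 4 × 4 = 128.

128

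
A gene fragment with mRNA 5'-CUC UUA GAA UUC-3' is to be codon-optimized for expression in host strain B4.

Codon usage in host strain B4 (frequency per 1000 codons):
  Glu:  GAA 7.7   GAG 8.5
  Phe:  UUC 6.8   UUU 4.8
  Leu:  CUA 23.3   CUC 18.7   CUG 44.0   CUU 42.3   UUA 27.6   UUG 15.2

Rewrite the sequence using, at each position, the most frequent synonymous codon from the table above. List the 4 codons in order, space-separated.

CUG CUG GAG UUC

Codon 1 (Leu): best is CUG at 44.0.
Codon 2 (Leu): best is CUG at 44.0.
Codon 3 (Glu): best is GAG at 8.5.
Codon 4 (Phe): best is UUC at 6.8.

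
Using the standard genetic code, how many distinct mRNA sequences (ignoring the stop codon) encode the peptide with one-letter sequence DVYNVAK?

Asp: 2 codons.
Val: 4 codons.
Tyr: 2 codons.
Asn: 2 codons.
Val: 4 codons.
Ala: 4 codons.
Lys: 2 codons.
2 × 4 × 2 × 2 × 4 × 4 × 2 = 1024.

1024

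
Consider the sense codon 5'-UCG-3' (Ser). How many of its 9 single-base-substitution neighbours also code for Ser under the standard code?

3

Position 1: none → 0 synonymous.
Position 2: none → 0 synonymous.
Position 3: UCU, UCC, UCA → 3 synonymous.
Total: 0 + 0 + 3 = 3.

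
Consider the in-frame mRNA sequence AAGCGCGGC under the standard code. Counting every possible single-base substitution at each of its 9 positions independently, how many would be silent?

Codon 1 (AAG, Lys): 1 synonymous substitution.
Codon 2 (CGC, Arg): 3 synonymous substitutions.
Codon 3 (GGC, Gly): 3 synonymous substitutions.
Total: 1 + 3 + 3 = 7.

7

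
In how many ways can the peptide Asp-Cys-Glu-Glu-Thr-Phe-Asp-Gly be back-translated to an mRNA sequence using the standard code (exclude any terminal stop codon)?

Asp: 2 codons.
Cys: 2 codons.
Glu: 2 codons.
Glu: 2 codons.
Thr: 4 codons.
Phe: 2 codons.
Asp: 2 codons.
Gly: 4 codons.
2 × 2 × 2 × 2 × 4 × 2 × 2 × 4 = 1024.

1024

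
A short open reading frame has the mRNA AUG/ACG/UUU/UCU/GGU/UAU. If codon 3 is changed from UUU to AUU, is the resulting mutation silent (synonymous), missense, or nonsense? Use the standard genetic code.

Position 7 falls in codon 3: UUU → Phe.
After the substitution the codon is AUU → Ile.
Phe ≠ Ile, so this is a missense mutation.

missense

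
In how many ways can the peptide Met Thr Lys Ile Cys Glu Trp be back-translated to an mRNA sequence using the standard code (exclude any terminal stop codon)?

96

Met: 1 codon.
Thr: 4 codons.
Lys: 2 codons.
Ile: 3 codons.
Cys: 2 codons.
Glu: 2 codons.
Trp: 1 codon.
1 × 4 × 2 × 3 × 2 × 2 × 1 = 96.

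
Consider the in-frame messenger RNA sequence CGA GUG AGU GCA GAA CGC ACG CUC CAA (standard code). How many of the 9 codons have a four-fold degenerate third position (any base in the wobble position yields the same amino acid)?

Codon 1 CGA (Arg): third position 4-fold.
Codon 2 GUG (Val): third position 4-fold.
Codon 3 AGU (Ser): third position 2-fold.
Codon 4 GCA (Ala): third position 4-fold.
Codon 5 GAA (Glu): third position 2-fold.
Codon 6 CGC (Arg): third position 4-fold.
Codon 7 ACG (Thr): third position 4-fold.
Codon 8 CUC (Leu): third position 4-fold.
Codon 9 CAA (Gln): third position 2-fold.
Four-fold degenerate third positions: 6.

6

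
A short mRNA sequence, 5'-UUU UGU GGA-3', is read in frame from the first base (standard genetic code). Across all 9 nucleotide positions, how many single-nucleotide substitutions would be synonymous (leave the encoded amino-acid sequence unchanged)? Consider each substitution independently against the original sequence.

Codon 1 (UUU, Phe): 1 synonymous substitution.
Codon 2 (UGU, Cys): 1 synonymous substitution.
Codon 3 (GGA, Gly): 3 synonymous substitutions.
Total: 1 + 1 + 3 = 5.

5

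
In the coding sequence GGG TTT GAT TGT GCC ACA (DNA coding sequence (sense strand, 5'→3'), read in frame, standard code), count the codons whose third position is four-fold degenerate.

Codon 1 GGG (Gly): third position 4-fold.
Codon 2 TTT (Phe): third position 2-fold.
Codon 3 GAT (Asp): third position 2-fold.
Codon 4 TGT (Cys): third position 2-fold.
Codon 5 GCC (Ala): third position 4-fold.
Codon 6 ACA (Thr): third position 4-fold.
Four-fold degenerate third positions: 3.

3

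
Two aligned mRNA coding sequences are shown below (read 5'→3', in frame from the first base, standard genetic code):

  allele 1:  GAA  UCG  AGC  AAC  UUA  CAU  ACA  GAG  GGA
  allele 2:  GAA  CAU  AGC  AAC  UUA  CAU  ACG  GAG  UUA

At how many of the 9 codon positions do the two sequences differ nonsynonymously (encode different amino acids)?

2

Codon 1: GAA Glu / GAA Glu — identical.
Codon 2: UCG Ser / CAU His — nonsynonymous.
Codon 3: AGC Ser / AGC Ser — identical.
Codon 4: AAC Asn / AAC Asn — identical.
Codon 5: UUA Leu / UUA Leu — identical.
Codon 6: CAU His / CAU His — identical.
Codon 7: ACA Thr / ACG Thr — synonymous.
Codon 8: GAG Glu / GAG Glu — identical.
Codon 9: GGA Gly / UUA Leu — nonsynonymous.
Nonsynonymous differences: 2.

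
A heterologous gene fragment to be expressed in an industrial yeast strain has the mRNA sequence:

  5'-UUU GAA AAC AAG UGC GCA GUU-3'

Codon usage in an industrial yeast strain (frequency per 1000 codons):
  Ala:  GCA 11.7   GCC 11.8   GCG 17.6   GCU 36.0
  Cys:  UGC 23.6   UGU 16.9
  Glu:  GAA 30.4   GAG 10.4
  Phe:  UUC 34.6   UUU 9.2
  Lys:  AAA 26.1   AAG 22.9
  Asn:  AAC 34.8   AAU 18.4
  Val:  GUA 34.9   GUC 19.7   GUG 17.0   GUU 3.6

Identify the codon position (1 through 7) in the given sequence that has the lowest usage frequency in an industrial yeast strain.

7

Codon 1 UUU (Phe): 9.2 per 1000.
Codon 2 GAA (Glu): 30.4 per 1000.
Codon 3 AAC (Asn): 34.8 per 1000.
Codon 4 AAG (Lys): 22.9 per 1000.
Codon 5 UGC (Cys): 23.6 per 1000.
Codon 6 GCA (Ala): 11.7 per 1000.
Codon 7 GUU (Val): 3.6 per 1000.
Lowest frequency is 3.6 at codon 7.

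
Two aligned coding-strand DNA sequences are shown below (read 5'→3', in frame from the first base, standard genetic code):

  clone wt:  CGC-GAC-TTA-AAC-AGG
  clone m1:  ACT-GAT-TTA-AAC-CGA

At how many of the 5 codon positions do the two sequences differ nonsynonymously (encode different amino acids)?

1

Codon 1: CGC Arg / ACT Thr — nonsynonymous.
Codon 2: GAC Asp / GAT Asp — synonymous.
Codon 3: TTA Leu / TTA Leu — identical.
Codon 4: AAC Asn / AAC Asn — identical.
Codon 5: AGG Arg / CGA Arg — synonymous.
Nonsynonymous differences: 1.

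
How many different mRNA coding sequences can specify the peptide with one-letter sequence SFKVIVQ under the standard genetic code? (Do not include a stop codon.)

Ser: 6 codons.
Phe: 2 codons.
Lys: 2 codons.
Val: 4 codons.
Ile: 3 codons.
Val: 4 codons.
Gln: 2 codons.
6 × 2 × 2 × 4 × 3 × 4 × 2 = 2304.

2304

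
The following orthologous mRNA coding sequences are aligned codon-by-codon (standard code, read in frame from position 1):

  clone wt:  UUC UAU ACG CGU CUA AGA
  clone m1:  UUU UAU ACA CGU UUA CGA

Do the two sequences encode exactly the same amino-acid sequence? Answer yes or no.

yes

Codon 1: UUC Phe / UUU Phe — synonymous.
Codon 2: UAU Tyr / UAU Tyr — identical.
Codon 3: ACG Thr / ACA Thr — synonymous.
Codon 4: CGU Arg / CGU Arg — identical.
Codon 5: CUA Leu / UUA Leu — synonymous.
Codon 6: AGA Arg / CGA Arg — synonymous.
Nonsynonymous differences: 0 → same protein.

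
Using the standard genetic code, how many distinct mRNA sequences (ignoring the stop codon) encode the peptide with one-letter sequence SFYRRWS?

Ser: 6 codons.
Phe: 2 codons.
Tyr: 2 codons.
Arg: 6 codons.
Arg: 6 codons.
Trp: 1 codon.
Ser: 6 codons.
6 × 2 × 2 × 6 × 6 × 1 × 6 = 5184.

5184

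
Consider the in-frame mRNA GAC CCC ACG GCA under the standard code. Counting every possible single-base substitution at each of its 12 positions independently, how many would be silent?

10

Codon 1 (GAC, Asp): 1 synonymous substitution.
Codon 2 (CCC, Pro): 3 synonymous substitutions.
Codon 3 (ACG, Thr): 3 synonymous substitutions.
Codon 4 (GCA, Ala): 3 synonymous substitutions.
Total: 1 + 3 + 3 + 3 = 10.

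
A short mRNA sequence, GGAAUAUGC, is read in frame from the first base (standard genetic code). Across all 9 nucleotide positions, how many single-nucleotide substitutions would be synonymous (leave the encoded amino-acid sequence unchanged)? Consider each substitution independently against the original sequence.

Codon 1 (GGA, Gly): 3 synonymous substitutions.
Codon 2 (AUA, Ile): 2 synonymous substitutions.
Codon 3 (UGC, Cys): 1 synonymous substitution.
Total: 3 + 2 + 1 = 6.

6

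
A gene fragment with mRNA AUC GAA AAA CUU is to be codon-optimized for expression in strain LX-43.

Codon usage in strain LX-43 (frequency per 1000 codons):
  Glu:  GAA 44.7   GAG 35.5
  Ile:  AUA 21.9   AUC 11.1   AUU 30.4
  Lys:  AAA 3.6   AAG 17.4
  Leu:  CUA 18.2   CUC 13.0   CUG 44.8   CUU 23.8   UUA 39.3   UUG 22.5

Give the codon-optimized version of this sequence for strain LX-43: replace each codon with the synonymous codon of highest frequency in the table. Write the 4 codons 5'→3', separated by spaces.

AUU GAA AAG CUG

Codon 1 (Ile): best is AUU at 30.4.
Codon 2 (Glu): best is GAA at 44.7.
Codon 3 (Lys): best is AAG at 17.4.
Codon 4 (Leu): best is CUG at 44.8.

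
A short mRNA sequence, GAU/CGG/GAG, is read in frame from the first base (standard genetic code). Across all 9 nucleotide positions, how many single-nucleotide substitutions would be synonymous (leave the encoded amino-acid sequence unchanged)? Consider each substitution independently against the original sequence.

6

Codon 1 (GAU, Asp): 1 synonymous substitution.
Codon 2 (CGG, Arg): 4 synonymous substitutions.
Codon 3 (GAG, Glu): 1 synonymous substitution.
Total: 1 + 4 + 1 = 6.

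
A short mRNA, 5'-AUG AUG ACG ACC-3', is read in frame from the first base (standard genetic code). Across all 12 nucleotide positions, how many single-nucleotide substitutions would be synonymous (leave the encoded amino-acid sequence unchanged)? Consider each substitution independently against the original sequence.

Codon 1 (AUG, Met): 0 synonymous substitutions.
Codon 2 (AUG, Met): 0 synonymous substitutions.
Codon 3 (ACG, Thr): 3 synonymous substitutions.
Codon 4 (ACC, Thr): 3 synonymous substitutions.
Total: 0 + 0 + 3 + 3 = 6.

6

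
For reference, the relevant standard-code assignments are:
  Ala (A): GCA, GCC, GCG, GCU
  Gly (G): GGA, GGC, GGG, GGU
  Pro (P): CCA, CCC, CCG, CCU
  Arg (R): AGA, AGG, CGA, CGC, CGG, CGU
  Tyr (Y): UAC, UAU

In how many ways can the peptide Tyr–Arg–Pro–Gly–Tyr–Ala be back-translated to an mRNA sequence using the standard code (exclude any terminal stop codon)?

1536

Tyr: 2 codons.
Arg: 6 codons.
Pro: 4 codons.
Gly: 4 codons.
Tyr: 2 codons.
Ala: 4 codons.
2 × 6 × 4 × 4 × 2 × 4 = 1536.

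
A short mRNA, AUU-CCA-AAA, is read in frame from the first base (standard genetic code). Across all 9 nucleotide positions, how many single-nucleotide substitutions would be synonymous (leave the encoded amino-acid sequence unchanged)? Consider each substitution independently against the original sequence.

6

Codon 1 (AUU, Ile): 2 synonymous substitutions.
Codon 2 (CCA, Pro): 3 synonymous substitutions.
Codon 3 (AAA, Lys): 1 synonymous substitution.
Total: 2 + 3 + 1 = 6.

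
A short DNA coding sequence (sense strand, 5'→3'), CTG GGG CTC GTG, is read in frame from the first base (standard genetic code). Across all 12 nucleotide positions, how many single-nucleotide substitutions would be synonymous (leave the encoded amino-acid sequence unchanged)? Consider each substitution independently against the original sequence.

13

Codon 1 (CTG, Leu): 4 synonymous substitutions.
Codon 2 (GGG, Gly): 3 synonymous substitutions.
Codon 3 (CTC, Leu): 3 synonymous substitutions.
Codon 4 (GTG, Val): 3 synonymous substitutions.
Total: 4 + 3 + 3 + 3 = 13.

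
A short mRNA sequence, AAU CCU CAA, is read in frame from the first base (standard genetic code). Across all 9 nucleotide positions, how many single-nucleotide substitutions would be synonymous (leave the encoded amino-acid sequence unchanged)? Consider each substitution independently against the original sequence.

5

Codon 1 (AAU, Asn): 1 synonymous substitution.
Codon 2 (CCU, Pro): 3 synonymous substitutions.
Codon 3 (CAA, Gln): 1 synonymous substitution.
Total: 1 + 3 + 1 = 5.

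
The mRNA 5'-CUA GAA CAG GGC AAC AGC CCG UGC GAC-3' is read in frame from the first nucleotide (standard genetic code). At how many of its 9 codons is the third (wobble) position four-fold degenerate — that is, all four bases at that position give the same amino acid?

3

Codon 1 CUA (Leu): third position 4-fold.
Codon 2 GAA (Glu): third position 2-fold.
Codon 3 CAG (Gln): third position 2-fold.
Codon 4 GGC (Gly): third position 4-fold.
Codon 5 AAC (Asn): third position 2-fold.
Codon 6 AGC (Ser): third position 2-fold.
Codon 7 CCG (Pro): third position 4-fold.
Codon 8 UGC (Cys): third position 2-fold.
Codon 9 GAC (Asp): third position 2-fold.
Four-fold degenerate third positions: 3.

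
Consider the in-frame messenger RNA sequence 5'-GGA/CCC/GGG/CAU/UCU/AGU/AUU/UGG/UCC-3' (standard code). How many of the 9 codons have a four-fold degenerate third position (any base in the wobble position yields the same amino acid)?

Codon 1 GGA (Gly): third position 4-fold.
Codon 2 CCC (Pro): third position 4-fold.
Codon 3 GGG (Gly): third position 4-fold.
Codon 4 CAU (His): third position 2-fold.
Codon 5 UCU (Ser): third position 4-fold.
Codon 6 AGU (Ser): third position 2-fold.
Codon 7 AUU (Ile): third position 3-fold.
Codon 8 UGG (Trp): third position 1-fold.
Codon 9 UCC (Ser): third position 4-fold.
Four-fold degenerate third positions: 5.

5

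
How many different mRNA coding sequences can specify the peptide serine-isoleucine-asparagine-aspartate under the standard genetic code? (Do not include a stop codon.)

Ser: 6 codons.
Ile: 3 codons.
Asn: 2 codons.
Asp: 2 codons.
6 × 3 × 2 × 2 = 72.

72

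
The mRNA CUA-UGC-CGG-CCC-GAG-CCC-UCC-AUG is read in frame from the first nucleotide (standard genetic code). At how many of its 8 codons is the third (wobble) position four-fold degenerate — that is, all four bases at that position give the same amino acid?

5

Codon 1 CUA (Leu): third position 4-fold.
Codon 2 UGC (Cys): third position 2-fold.
Codon 3 CGG (Arg): third position 4-fold.
Codon 4 CCC (Pro): third position 4-fold.
Codon 5 GAG (Glu): third position 2-fold.
Codon 6 CCC (Pro): third position 4-fold.
Codon 7 UCC (Ser): third position 4-fold.
Codon 8 AUG (Met): third position 1-fold.
Four-fold degenerate third positions: 5.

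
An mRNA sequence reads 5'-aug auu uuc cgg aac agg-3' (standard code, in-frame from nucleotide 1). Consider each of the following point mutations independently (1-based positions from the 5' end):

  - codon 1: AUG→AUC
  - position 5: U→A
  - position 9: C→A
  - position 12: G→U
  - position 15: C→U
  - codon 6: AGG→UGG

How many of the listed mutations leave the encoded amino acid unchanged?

Codon 1: AUG (Met) → AUC (Ile) — missense.
Codon 2: AUU (Ile) → AAU (Asn) — missense.
Codon 3: UUC (Phe) → UUA (Leu) — missense.
Codon 4: CGG (Arg) → CGU (Arg) — synonymous.
Codon 5: AAC (Asn) → AAU (Asn) — synonymous.
Codon 6: AGG (Arg) → UGG (Trp) — missense.
Synonymous: 2 of 6.

2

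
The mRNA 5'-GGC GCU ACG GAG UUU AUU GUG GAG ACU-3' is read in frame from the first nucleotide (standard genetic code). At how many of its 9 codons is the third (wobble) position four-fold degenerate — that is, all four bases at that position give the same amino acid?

Codon 1 GGC (Gly): third position 4-fold.
Codon 2 GCU (Ala): third position 4-fold.
Codon 3 ACG (Thr): third position 4-fold.
Codon 4 GAG (Glu): third position 2-fold.
Codon 5 UUU (Phe): third position 2-fold.
Codon 6 AUU (Ile): third position 3-fold.
Codon 7 GUG (Val): third position 4-fold.
Codon 8 GAG (Glu): third position 2-fold.
Codon 9 ACU (Thr): third position 4-fold.
Four-fold degenerate third positions: 5.

5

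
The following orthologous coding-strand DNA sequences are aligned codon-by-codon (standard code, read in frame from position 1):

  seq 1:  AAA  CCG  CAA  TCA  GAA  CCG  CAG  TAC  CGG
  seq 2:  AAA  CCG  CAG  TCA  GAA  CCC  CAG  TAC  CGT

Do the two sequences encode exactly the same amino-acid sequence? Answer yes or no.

Codon 1: AAA Lys / AAA Lys — identical.
Codon 2: CCG Pro / CCG Pro — identical.
Codon 3: CAA Gln / CAG Gln — synonymous.
Codon 4: TCA Ser / TCA Ser — identical.
Codon 5: GAA Glu / GAA Glu — identical.
Codon 6: CCG Pro / CCC Pro — synonymous.
Codon 7: CAG Gln / CAG Gln — identical.
Codon 8: TAC Tyr / TAC Tyr — identical.
Codon 9: CGG Arg / CGT Arg — synonymous.
Nonsynonymous differences: 0 → same protein.

yes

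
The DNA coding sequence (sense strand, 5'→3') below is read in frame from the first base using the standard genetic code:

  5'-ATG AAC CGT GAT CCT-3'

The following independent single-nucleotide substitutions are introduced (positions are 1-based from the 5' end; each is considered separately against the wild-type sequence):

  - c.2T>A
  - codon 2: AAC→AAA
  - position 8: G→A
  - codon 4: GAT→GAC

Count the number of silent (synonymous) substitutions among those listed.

1

Codon 1: ATG (Met) → AAG (Lys) — missense.
Codon 2: AAC (Asn) → AAA (Lys) — missense.
Codon 3: CGT (Arg) → CAT (His) — missense.
Codon 4: GAT (Asp) → GAC (Asp) — synonymous.
Synonymous: 1 of 4.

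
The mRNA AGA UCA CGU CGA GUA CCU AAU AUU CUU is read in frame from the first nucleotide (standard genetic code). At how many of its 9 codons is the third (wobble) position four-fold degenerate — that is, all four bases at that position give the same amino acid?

6

Codon 1 AGA (Arg): third position 2-fold.
Codon 2 UCA (Ser): third position 4-fold.
Codon 3 CGU (Arg): third position 4-fold.
Codon 4 CGA (Arg): third position 4-fold.
Codon 5 GUA (Val): third position 4-fold.
Codon 6 CCU (Pro): third position 4-fold.
Codon 7 AAU (Asn): third position 2-fold.
Codon 8 AUU (Ile): third position 3-fold.
Codon 9 CUU (Leu): third position 4-fold.
Four-fold degenerate third positions: 6.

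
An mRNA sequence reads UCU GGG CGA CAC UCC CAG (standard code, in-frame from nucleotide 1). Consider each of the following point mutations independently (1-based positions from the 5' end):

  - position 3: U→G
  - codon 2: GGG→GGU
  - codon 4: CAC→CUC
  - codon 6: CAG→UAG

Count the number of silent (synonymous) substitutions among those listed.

Codon 1: UCU (Ser) → UCG (Ser) — synonymous.
Codon 2: GGG (Gly) → GGU (Gly) — synonymous.
Codon 4: CAC (His) → CUC (Leu) — missense.
Codon 6: CAG (Gln) → UAG (Stop) — nonsense.
Synonymous: 2 of 4.

2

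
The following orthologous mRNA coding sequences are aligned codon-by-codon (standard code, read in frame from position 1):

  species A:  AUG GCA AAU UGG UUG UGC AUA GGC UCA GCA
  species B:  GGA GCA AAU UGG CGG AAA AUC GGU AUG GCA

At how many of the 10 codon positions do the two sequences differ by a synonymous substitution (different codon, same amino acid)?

Codon 1: AUG Met / GGA Gly — nonsynonymous.
Codon 2: GCA Ala / GCA Ala — identical.
Codon 3: AAU Asn / AAU Asn — identical.
Codon 4: UGG Trp / UGG Trp — identical.
Codon 5: UUG Leu / CGG Arg — nonsynonymous.
Codon 6: UGC Cys / AAA Lys — nonsynonymous.
Codon 7: AUA Ile / AUC Ile — synonymous.
Codon 8: GGC Gly / GGU Gly — synonymous.
Codon 9: UCA Ser / AUG Met — nonsynonymous.
Codon 10: GCA Ala / GCA Ala — identical.
Synonymous differences: 2.

2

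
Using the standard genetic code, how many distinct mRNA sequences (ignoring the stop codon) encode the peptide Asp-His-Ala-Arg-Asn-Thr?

768

Asp: 2 codons.
His: 2 codons.
Ala: 4 codons.
Arg: 6 codons.
Asn: 2 codons.
Thr: 4 codons.
2 × 2 × 4 × 6 × 2 × 4 = 768.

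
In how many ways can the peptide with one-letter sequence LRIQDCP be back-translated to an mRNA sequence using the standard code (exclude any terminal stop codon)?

3456

Leu: 6 codons.
Arg: 6 codons.
Ile: 3 codons.
Gln: 2 codons.
Asp: 2 codons.
Cys: 2 codons.
Pro: 4 codons.
6 × 6 × 3 × 2 × 2 × 2 × 4 = 3456.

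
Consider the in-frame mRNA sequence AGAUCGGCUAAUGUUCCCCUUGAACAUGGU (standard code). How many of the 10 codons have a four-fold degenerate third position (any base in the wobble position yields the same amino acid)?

6

Codon 1 AGA (Arg): third position 2-fold.
Codon 2 UCG (Ser): third position 4-fold.
Codon 3 GCU (Ala): third position 4-fold.
Codon 4 AAU (Asn): third position 2-fold.
Codon 5 GUU (Val): third position 4-fold.
Codon 6 CCC (Pro): third position 4-fold.
Codon 7 CUU (Leu): third position 4-fold.
Codon 8 GAA (Glu): third position 2-fold.
Codon 9 CAU (His): third position 2-fold.
Codon 10 GGU (Gly): third position 4-fold.
Four-fold degenerate third positions: 6.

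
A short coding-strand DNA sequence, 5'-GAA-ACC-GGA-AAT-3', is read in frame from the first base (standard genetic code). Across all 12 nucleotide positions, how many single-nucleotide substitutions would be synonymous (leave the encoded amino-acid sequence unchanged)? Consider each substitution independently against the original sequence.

Codon 1 (GAA, Glu): 1 synonymous substitution.
Codon 2 (ACC, Thr): 3 synonymous substitutions.
Codon 3 (GGA, Gly): 3 synonymous substitutions.
Codon 4 (AAT, Asn): 1 synonymous substitution.
Total: 1 + 3 + 3 + 1 = 8.

8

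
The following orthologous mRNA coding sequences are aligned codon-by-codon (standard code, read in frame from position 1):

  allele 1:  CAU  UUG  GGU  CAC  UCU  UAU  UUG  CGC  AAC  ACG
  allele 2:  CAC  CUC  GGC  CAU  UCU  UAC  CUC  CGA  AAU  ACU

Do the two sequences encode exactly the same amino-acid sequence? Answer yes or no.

Codon 1: CAU His / CAC His — synonymous.
Codon 2: UUG Leu / CUC Leu — synonymous.
Codon 3: GGU Gly / GGC Gly — synonymous.
Codon 4: CAC His / CAU His — synonymous.
Codon 5: UCU Ser / UCU Ser — identical.
Codon 6: UAU Tyr / UAC Tyr — synonymous.
Codon 7: UUG Leu / CUC Leu — synonymous.
Codon 8: CGC Arg / CGA Arg — synonymous.
Codon 9: AAC Asn / AAU Asn — synonymous.
Codon 10: ACG Thr / ACU Thr — synonymous.
Nonsynonymous differences: 0 → same protein.

yes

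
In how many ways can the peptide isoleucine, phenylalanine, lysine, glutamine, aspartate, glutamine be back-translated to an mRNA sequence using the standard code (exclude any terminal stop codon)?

Ile: 3 codons.
Phe: 2 codons.
Lys: 2 codons.
Gln: 2 codons.
Asp: 2 codons.
Gln: 2 codons.
3 × 2 × 2 × 2 × 2 × 2 = 96.

96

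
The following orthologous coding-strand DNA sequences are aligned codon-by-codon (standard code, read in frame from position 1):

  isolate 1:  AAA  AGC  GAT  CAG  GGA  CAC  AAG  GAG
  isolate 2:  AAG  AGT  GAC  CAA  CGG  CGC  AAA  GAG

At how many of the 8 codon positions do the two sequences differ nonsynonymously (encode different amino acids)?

Codon 1: AAA Lys / AAG Lys — synonymous.
Codon 2: AGC Ser / AGT Ser — synonymous.
Codon 3: GAT Asp / GAC Asp — synonymous.
Codon 4: CAG Gln / CAA Gln — synonymous.
Codon 5: GGA Gly / CGG Arg — nonsynonymous.
Codon 6: CAC His / CGC Arg — nonsynonymous.
Codon 7: AAG Lys / AAA Lys — synonymous.
Codon 8: GAG Glu / GAG Glu — identical.
Nonsynonymous differences: 2.

2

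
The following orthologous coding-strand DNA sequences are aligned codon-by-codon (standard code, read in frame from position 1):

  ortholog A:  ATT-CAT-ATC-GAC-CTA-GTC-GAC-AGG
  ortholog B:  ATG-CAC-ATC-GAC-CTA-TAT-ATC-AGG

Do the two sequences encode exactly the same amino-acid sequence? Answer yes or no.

no

Codon 1: ATT Ile / ATG Met — nonsynonymous.
Codon 2: CAT His / CAC His — synonymous.
Codon 3: ATC Ile / ATC Ile — identical.
Codon 4: GAC Asp / GAC Asp — identical.
Codon 5: CTA Leu / CTA Leu — identical.
Codon 6: GTC Val / TAT Tyr — nonsynonymous.
Codon 7: GAC Asp / ATC Ile — nonsynonymous.
Codon 8: AGG Arg / AGG Arg — identical.
Nonsynonymous differences: 3 → different protein.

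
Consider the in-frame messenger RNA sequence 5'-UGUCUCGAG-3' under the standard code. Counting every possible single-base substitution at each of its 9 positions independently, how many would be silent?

5

Codon 1 (UGU, Cys): 1 synonymous substitution.
Codon 2 (CUC, Leu): 3 synonymous substitutions.
Codon 3 (GAG, Glu): 1 synonymous substitution.
Total: 1 + 3 + 1 = 5.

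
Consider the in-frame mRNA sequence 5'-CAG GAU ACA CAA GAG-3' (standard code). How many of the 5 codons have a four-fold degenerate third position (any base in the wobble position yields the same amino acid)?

1

Codon 1 CAG (Gln): third position 2-fold.
Codon 2 GAU (Asp): third position 2-fold.
Codon 3 ACA (Thr): third position 4-fold.
Codon 4 CAA (Gln): third position 2-fold.
Codon 5 GAG (Glu): third position 2-fold.
Four-fold degenerate third positions: 1.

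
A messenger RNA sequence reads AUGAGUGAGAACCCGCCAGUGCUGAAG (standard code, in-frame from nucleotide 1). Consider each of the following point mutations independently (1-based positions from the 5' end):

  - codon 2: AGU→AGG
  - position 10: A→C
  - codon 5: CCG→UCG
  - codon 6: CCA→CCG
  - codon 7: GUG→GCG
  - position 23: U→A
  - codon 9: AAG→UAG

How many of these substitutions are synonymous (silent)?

Codon 2: AGU (Ser) → AGG (Arg) — missense.
Codon 4: AAC (Asn) → CAC (His) — missense.
Codon 5: CCG (Pro) → UCG (Ser) — missense.
Codon 6: CCA (Pro) → CCG (Pro) — synonymous.
Codon 7: GUG (Val) → GCG (Ala) — missense.
Codon 8: CUG (Leu) → CAG (Gln) — missense.
Codon 9: AAG (Lys) → UAG (Stop) — nonsense.
Synonymous: 1 of 7.

1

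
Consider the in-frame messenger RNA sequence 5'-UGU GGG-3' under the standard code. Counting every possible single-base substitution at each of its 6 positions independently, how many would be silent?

4

Codon 1 (UGU, Cys): 1 synonymous substitution.
Codon 2 (GGG, Gly): 3 synonymous substitutions.
Total: 1 + 3 = 4.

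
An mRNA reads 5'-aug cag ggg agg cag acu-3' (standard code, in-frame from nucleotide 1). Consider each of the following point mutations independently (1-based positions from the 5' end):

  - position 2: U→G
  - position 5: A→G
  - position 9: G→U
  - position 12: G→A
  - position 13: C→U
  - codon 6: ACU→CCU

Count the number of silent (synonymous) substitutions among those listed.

2

Codon 1: AUG (Met) → AGG (Arg) — missense.
Codon 2: CAG (Gln) → CGG (Arg) — missense.
Codon 3: GGG (Gly) → GGU (Gly) — synonymous.
Codon 4: AGG (Arg) → AGA (Arg) — synonymous.
Codon 5: CAG (Gln) → UAG (Stop) — nonsense.
Codon 6: ACU (Thr) → CCU (Pro) — missense.
Synonymous: 2 of 6.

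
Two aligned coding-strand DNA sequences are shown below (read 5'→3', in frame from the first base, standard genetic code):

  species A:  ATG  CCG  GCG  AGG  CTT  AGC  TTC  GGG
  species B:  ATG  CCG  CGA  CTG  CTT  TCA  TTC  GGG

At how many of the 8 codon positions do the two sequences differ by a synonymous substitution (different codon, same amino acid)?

Codon 1: ATG Met / ATG Met — identical.
Codon 2: CCG Pro / CCG Pro — identical.
Codon 3: GCG Ala / CGA Arg — nonsynonymous.
Codon 4: AGG Arg / CTG Leu — nonsynonymous.
Codon 5: CTT Leu / CTT Leu — identical.
Codon 6: AGC Ser / TCA Ser — synonymous.
Codon 7: TTC Phe / TTC Phe — identical.
Codon 8: GGG Gly / GGG Gly — identical.
Synonymous differences: 1.

1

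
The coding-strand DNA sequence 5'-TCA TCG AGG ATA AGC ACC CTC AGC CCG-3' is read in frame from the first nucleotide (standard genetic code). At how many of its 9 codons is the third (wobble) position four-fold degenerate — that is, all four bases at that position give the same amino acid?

Codon 1 TCA (Ser): third position 4-fold.
Codon 2 TCG (Ser): third position 4-fold.
Codon 3 AGG (Arg): third position 2-fold.
Codon 4 ATA (Ile): third position 3-fold.
Codon 5 AGC (Ser): third position 2-fold.
Codon 6 ACC (Thr): third position 4-fold.
Codon 7 CTC (Leu): third position 4-fold.
Codon 8 AGC (Ser): third position 2-fold.
Codon 9 CCG (Pro): third position 4-fold.
Four-fold degenerate third positions: 5.

5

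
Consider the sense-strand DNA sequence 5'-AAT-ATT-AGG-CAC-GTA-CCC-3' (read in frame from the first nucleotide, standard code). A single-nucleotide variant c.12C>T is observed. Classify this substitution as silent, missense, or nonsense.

Position 12 falls in codon 4: CAC → His.
After the substitution the codon is CAT → His.
Both encode His, so the change is synonymous.

silent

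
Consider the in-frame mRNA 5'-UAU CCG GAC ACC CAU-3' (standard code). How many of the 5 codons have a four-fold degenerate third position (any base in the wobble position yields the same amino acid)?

2

Codon 1 UAU (Tyr): third position 2-fold.
Codon 2 CCG (Pro): third position 4-fold.
Codon 3 GAC (Asp): third position 2-fold.
Codon 4 ACC (Thr): third position 4-fold.
Codon 5 CAU (His): third position 2-fold.
Four-fold degenerate third positions: 2.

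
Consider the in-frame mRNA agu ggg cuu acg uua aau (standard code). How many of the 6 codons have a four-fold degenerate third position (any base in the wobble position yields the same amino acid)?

Codon 1 AGU (Ser): third position 2-fold.
Codon 2 GGG (Gly): third position 4-fold.
Codon 3 CUU (Leu): third position 4-fold.
Codon 4 ACG (Thr): third position 4-fold.
Codon 5 UUA (Leu): third position 2-fold.
Codon 6 AAU (Asn): third position 2-fold.
Four-fold degenerate third positions: 3.

3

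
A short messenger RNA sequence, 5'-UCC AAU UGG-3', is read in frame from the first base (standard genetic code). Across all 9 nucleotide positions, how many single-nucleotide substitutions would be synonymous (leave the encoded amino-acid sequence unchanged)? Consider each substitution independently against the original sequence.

Codon 1 (UCC, Ser): 3 synonymous substitutions.
Codon 2 (AAU, Asn): 1 synonymous substitution.
Codon 3 (UGG, Trp): 0 synonymous substitutions.
Total: 3 + 1 + 0 = 4.

4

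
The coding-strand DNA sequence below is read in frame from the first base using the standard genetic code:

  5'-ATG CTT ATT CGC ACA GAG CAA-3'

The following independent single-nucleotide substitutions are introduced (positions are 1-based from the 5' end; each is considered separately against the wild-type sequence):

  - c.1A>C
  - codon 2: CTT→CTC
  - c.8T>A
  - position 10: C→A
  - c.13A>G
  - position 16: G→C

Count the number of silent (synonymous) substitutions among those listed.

1

Codon 1: ATG (Met) → CTG (Leu) — missense.
Codon 2: CTT (Leu) → CTC (Leu) — synonymous.
Codon 3: ATT (Ile) → AAT (Asn) — missense.
Codon 4: CGC (Arg) → AGC (Ser) — missense.
Codon 5: ACA (Thr) → GCA (Ala) — missense.
Codon 6: GAG (Glu) → CAG (Gln) — missense.
Synonymous: 1 of 6.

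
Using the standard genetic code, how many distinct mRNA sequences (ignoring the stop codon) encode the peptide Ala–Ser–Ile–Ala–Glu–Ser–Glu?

6912

Ala: 4 codons.
Ser: 6 codons.
Ile: 3 codons.
Ala: 4 codons.
Glu: 2 codons.
Ser: 6 codons.
Glu: 2 codons.
4 × 6 × 3 × 4 × 2 × 6 × 2 = 6912.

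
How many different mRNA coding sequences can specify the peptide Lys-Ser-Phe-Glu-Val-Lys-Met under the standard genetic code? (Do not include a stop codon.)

384

Lys: 2 codons.
Ser: 6 codons.
Phe: 2 codons.
Glu: 2 codons.
Val: 4 codons.
Lys: 2 codons.
Met: 1 codon.
2 × 6 × 2 × 2 × 4 × 2 × 1 = 384.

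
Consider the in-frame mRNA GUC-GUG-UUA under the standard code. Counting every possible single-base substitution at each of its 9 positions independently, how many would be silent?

Codon 1 (GUC, Val): 3 synonymous substitutions.
Codon 2 (GUG, Val): 3 synonymous substitutions.
Codon 3 (UUA, Leu): 2 synonymous substitutions.
Total: 3 + 3 + 2 = 8.

8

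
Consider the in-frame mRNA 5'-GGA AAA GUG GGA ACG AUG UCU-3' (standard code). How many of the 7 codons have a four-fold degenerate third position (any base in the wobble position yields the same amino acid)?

Codon 1 GGA (Gly): third position 4-fold.
Codon 2 AAA (Lys): third position 2-fold.
Codon 3 GUG (Val): third position 4-fold.
Codon 4 GGA (Gly): third position 4-fold.
Codon 5 ACG (Thr): third position 4-fold.
Codon 6 AUG (Met): third position 1-fold.
Codon 7 UCU (Ser): third position 4-fold.
Four-fold degenerate third positions: 5.

5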